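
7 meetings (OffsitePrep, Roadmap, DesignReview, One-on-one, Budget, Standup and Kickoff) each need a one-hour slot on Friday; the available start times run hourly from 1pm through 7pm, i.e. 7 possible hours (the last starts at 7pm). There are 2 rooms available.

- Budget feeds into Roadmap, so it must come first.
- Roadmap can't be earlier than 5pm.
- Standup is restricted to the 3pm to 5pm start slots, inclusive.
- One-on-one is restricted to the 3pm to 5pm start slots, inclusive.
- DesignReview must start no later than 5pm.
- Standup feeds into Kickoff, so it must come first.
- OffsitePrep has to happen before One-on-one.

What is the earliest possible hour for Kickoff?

Precedence pushes Kickoff to at least 4pm.
Kickoff at 4pm is achievable: DesignReview=1pm; OffsitePrep=1pm; Budget=2pm; Kickoff=4pm; Roadmap=5pm; One-on-one=3pm; Standup=3pm.

4pm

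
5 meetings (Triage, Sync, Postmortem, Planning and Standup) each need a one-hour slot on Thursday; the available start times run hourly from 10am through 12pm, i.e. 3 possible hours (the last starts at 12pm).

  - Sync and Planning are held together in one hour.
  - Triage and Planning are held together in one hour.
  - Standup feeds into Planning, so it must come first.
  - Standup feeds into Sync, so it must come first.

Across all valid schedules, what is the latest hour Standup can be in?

11am

Downstream work caps Standup at 11am.
Standup at 11am is achievable: Planning in 12pm, Sync in 12pm, Postmortem in 10am, Standup in 11am, Triage in 12pm.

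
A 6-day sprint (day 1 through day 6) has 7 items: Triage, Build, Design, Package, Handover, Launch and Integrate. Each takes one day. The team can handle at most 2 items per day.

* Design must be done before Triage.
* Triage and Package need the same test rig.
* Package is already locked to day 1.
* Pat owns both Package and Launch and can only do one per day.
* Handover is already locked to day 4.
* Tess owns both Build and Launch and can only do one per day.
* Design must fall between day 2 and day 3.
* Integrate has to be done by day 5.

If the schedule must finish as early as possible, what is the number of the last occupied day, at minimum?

The precedence chain requires at least 2 distinct days.
With at most 2 per day and 7 work items, at least 4 days are needed.
Handover can't be placed before day 4, so the schedule must run through at least day 4.
4 works (last occupied day: day 4): for example Handover -> day 4; Launch -> day 2; Design -> day 2; Build -> day 1; Integrate -> day 3; Package -> day 1; Triage -> day 3.

day 4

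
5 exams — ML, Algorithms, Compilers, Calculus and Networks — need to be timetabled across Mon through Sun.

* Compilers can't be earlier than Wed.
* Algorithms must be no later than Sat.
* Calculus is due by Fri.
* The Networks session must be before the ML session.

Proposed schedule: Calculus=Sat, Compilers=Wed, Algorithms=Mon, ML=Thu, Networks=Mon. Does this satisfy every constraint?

Calculus is due by Fri — violated.
The Networks session must be before the ML session — holds.
Algorithms must be no later than Sat — holds.
Compilers can't be earlier than Wed — holds.

Invalid. Calculus is due by Fri.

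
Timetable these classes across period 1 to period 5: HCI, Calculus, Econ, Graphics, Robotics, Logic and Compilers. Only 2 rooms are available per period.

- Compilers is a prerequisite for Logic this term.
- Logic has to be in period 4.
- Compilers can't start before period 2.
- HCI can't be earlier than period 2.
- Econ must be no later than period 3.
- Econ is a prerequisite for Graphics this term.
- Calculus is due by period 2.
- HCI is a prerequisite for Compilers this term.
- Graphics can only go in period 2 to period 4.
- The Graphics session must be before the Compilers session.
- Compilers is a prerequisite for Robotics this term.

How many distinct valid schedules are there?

Enumerating: Graphics in period 2; Calculus in period 1; Compilers in period 3; HCI in period 2; Econ in period 1; Robotics in period 4; Logic in period 4 | Logic=period 4, Compilers=period 3, Robotics=period 5, Calculus=period 1, Graphics=period 2, Econ=period 1, HCI=period 2.

2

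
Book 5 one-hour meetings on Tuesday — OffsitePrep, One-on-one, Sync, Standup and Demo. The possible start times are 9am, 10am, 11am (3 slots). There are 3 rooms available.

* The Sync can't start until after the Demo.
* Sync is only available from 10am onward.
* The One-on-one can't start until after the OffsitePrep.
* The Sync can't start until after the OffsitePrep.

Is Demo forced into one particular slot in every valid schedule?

No

Demo can be 9am (e.g. One-on-one -> 10am; Standup -> 9am; Demo -> 9am; OffsitePrep -> 9am; Sync -> 10am) or 10am (e.g. Standup=9am, OffsitePrep=9am, Demo=10am, Sync=11am, One-on-one=10am).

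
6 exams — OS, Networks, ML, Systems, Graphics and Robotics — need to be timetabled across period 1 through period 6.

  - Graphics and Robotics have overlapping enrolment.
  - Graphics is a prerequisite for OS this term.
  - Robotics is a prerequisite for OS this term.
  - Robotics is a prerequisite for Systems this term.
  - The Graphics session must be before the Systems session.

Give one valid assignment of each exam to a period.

Networks in period 1, ML in period 1, OS in period 3, Robotics in period 2, Graphics in period 1, Systems in period 3

Checking: Robotics(period 2) before Systems(period 3); Robotics(period 2) before OS(period 3); Graphics(period 1) before Systems(period 3); Graphics(period 1) before OS(period 3); Graphics(period 1) != Robotics(period 2).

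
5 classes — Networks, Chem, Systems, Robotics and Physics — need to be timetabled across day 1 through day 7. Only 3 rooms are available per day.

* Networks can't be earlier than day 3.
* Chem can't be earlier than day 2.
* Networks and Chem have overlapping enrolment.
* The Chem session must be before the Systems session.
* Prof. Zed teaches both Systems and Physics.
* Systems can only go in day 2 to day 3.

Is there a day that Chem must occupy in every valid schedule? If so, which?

Chem is available from day 2; downstream work caps Chem at day 2.
So Chem is pinned to day 2.

day 2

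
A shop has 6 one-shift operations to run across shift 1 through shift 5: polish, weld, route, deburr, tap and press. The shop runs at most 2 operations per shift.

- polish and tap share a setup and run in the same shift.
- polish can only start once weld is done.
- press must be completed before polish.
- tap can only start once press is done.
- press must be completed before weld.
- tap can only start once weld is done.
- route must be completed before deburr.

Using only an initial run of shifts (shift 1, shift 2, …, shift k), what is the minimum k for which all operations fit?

3 shifts

The precedence chain requires at least 3 distinct shifts.
With at most 2 per shift and 6 operations, at least 3 shifts are needed.
3 works (last occupied shift: shift 3): for example deburr in shift 2, route in shift 1, press in shift 1, weld in shift 2, tap in shift 3, polish in shift 3.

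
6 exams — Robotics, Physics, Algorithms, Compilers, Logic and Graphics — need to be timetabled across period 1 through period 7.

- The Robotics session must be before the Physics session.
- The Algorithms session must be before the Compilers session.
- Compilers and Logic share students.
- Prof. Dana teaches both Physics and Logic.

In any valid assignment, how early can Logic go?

Logic at period 1 is achievable: Algorithms in period 1, Robotics in period 1, Graphics in period 1, Compilers in period 2, Physics in period 2, Logic in period 1.

period 1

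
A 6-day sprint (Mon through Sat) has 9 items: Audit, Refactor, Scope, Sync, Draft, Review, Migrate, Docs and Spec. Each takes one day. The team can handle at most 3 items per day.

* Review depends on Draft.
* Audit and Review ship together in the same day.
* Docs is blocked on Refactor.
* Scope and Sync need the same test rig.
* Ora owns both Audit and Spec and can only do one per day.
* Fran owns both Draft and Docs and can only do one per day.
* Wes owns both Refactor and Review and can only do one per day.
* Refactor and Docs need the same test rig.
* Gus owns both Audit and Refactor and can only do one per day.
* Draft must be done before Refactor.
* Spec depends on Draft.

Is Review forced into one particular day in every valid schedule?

Review can be Tue (e.g. Spec=Wed, Sync=Tue, Scope=Mon, Audit=Tue, Draft=Mon, Review=Tue, Migrate=Mon, Docs=Thu, Refactor=Wed) or Wed (e.g. Draft in Mon, Spec in Tue, Sync in Tue, Refactor in Tue, Docs in Wed, Audit in Wed, Scope in Mon, Review in Wed, Migrate in Mon).

No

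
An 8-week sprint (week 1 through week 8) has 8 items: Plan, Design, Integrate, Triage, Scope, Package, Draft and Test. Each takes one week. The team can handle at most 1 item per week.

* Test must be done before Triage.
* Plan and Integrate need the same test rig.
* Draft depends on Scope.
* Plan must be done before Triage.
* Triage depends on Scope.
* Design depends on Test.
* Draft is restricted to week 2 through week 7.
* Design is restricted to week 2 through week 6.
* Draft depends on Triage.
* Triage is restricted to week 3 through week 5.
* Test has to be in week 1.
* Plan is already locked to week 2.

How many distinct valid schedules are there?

20

Splitting on Design: it can be week 3 (4), week 4 (4), week 5 (4), week 6 (8). Listing each branch's schedules as (Plan, Integrate, Triage, Scope, Package, Draft, Test) by week number:
Design=week 3: (2,6,5,4,8,7,1) (2,7,5,4,8,6,1) (2,8,5,4,6,7,1) (2,8,5,4,7,6,1) — 4.
Design=week 4: (2,6,5,3,8,7,1) (2,7,5,3,8,6,1) (2,8,5,3,6,7,1) (2,8,5,3,7,6,1) — 4.
Design=week 5: (2,6,4,3,8,7,1) (2,7,4,3,8,6,1) (2,8,4,3,6,7,1) (2,8,4,3,7,6,1) — 4.
Design=week 6: (2,3,5,4,8,7,1) (2,4,5,3,8,7,1) (2,5,4,3,8,7,1) (2,7,4,3,8,5,1) (2,8,4,3,5,7,1) (2,8,4,3,7,5,1) (2,8,5,3,4,7,1) (2,8,5,4,3,7,1) — 8.
Summing: 4 + 4 + 4 + 8 = 20.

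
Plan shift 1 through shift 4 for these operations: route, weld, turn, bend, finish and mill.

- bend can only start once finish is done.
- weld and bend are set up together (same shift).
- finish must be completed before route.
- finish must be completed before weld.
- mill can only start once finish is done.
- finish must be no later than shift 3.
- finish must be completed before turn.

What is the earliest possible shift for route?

Precedence pushes route to at least shift 2.
route at shift 2 is achievable: route -> shift 2, bend -> shift 2, weld -> shift 2, mill -> shift 2, turn -> shift 2, finish -> shift 1.

shift 2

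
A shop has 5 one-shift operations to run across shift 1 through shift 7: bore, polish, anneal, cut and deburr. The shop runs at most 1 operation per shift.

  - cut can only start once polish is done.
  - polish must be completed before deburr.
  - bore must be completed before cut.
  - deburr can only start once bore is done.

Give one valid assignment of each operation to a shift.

polish -> shift 2; deburr -> shift 4; bore -> shift 1; anneal -> shift 5; cut -> shift 3

Checking: polish(shift 2) before cut(shift 3); bore(shift 1) before cut(shift 3); polish(shift 2) before deburr(shift 4); bore(shift 1) before deburr(shift 4); max 1 per shift (cap 1).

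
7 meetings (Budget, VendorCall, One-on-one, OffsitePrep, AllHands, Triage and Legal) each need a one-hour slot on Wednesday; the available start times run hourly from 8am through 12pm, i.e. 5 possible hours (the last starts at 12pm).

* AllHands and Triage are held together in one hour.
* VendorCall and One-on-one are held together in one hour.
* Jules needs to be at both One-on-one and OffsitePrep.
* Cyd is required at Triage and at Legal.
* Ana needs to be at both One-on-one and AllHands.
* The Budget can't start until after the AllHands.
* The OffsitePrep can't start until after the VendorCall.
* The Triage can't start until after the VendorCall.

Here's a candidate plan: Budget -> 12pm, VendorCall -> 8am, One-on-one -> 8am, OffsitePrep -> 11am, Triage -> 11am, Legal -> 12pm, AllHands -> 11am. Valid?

Yes, all constraints hold

Ana needs to be at both One-on-one and AllHands — holds.
The OffsitePrep can't start until after the VendorCall — holds.
Jules needs to be at both One-on-one and OffsitePrep — holds.
The Budget can't start until after the AllHands — holds.
The Triage can't start until after the VendorCall — holds.
VendorCall and One-on-one are held together in one hour — holds.
AllHands and Triage are held together in one hour — holds.
Cyd is required at Triage and at Legal — holds.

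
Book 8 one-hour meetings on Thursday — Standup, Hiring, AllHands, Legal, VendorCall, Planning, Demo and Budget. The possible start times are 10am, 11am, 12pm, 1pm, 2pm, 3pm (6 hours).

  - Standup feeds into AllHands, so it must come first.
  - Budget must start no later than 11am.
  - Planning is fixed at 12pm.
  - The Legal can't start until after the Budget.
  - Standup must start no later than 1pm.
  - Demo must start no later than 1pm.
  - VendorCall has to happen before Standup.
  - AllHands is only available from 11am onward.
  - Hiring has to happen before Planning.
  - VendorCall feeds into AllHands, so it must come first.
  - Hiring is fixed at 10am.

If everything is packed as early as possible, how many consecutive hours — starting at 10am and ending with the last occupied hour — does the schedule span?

3 hours

The precedence chain requires at least 3 distinct hours.
3 works (last occupied hour: 12pm): for example Planning=12pm, Legal=11am, Demo=10am, Budget=10am, AllHands=12pm, Hiring=10am, Standup=11am, VendorCall=10am.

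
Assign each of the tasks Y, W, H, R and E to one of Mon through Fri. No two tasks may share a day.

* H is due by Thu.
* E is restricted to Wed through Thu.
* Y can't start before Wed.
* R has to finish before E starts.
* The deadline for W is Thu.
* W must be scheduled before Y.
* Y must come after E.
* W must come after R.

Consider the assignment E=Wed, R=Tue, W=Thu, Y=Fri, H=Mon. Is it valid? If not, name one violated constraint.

The deadline for W is Thu — holds.
E is restricted to Wed through Thu — holds.
H is due by Thu — holds.
R has to finish before E starts — holds.
Y must come after E — holds.
No two tasks may share a day — holds.
Y can't start before Wed — holds.
W must come after R — holds.
W must be scheduled before Y — holds.

Valid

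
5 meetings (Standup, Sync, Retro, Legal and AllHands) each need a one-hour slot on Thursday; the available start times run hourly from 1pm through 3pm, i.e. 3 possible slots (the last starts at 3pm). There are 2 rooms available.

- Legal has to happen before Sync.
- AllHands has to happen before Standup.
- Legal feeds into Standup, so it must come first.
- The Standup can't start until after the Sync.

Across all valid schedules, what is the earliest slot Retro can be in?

Retro at 1pm is achievable: Retro=1pm; Standup=3pm; Legal=1pm; Sync=2pm; AllHands=2pm.

1pm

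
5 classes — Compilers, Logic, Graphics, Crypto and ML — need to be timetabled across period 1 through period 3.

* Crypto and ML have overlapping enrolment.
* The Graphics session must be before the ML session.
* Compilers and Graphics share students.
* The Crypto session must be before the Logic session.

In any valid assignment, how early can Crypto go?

period 1

Downstream work caps Crypto at period 2.
Crypto at period 1 is achievable: Graphics -> period 1, Crypto -> period 1, Logic -> period 2, Compilers -> period 2, ML -> period 2.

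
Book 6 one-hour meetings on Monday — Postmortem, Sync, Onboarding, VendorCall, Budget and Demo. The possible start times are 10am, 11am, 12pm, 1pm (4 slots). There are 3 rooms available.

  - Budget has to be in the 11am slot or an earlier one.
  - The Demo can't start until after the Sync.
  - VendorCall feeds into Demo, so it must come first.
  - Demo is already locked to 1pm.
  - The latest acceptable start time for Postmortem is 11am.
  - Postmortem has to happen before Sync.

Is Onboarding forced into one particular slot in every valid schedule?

Onboarding can be 10am (e.g. Onboarding -> 10am; VendorCall -> 11am; Postmortem -> 10am; Demo -> 1pm; Budget -> 10am; Sync -> 11am) or 11am (e.g. Budget=10am; Sync=11am; Demo=1pm; VendorCall=10am; Onboarding=11am; Postmortem=10am).

No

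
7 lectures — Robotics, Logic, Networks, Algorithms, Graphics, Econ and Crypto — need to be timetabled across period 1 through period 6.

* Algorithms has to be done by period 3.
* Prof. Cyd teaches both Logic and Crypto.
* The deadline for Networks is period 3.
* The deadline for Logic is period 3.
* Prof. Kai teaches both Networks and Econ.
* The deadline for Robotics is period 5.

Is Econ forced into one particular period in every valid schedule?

Econ can be period 1 (e.g. Econ in period 1; Graphics in period 1; Logic in period 1; Robotics in period 1; Algorithms in period 1; Crypto in period 2; Networks in period 2) or period 2 (e.g. Algorithms in period 1, Graphics in period 1, Robotics in period 1, Econ in period 2, Crypto in period 2, Networks in period 1, Logic in period 1).

No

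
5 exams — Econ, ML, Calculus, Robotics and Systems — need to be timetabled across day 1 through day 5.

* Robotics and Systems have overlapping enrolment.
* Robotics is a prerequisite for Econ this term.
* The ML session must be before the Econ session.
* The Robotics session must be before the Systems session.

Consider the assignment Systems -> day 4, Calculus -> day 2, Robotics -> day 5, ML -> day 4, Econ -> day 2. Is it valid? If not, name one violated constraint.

The ML session must be before the Econ session — violated.
The Robotics session must be before the Systems session — violated.
Robotics is a prerequisite for Econ this term — violated.
Robotics and Systems have overlapping enrolment — holds.

Invalid. Robotics is a prerequisite for Econ this term.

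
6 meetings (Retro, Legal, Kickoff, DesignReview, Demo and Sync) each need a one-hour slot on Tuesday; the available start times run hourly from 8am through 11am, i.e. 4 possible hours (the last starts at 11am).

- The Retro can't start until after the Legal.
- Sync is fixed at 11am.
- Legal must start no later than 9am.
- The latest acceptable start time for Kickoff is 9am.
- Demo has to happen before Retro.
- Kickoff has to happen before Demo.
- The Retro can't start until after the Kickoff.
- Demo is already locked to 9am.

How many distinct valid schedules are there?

16

Splitting on Retro: it can be 10am (8), 11am (8). Listing each branch's schedules as (Legal, Kickoff, DesignReview, Demo, Sync):
Retro=10am: (8am,8am,8am,9am,11am) (8am,8am,9am,9am,11am) (8am,8am,10am,9am,11am) (8am,8am,11am,9am,11am) (9am,8am,8am,9am,11am) (9am,8am,9am,9am,11am) (9am,8am,10am,9am,11am) (9am,8am,11am,9am,11am) — 8.
Retro=11am: (8am,8am,8am,9am,11am) (8am,8am,9am,9am,11am) (8am,8am,10am,9am,11am) (8am,8am,11am,9am,11am) (9am,8am,8am,9am,11am) (9am,8am,9am,9am,11am) (9am,8am,10am,9am,11am) (9am,8am,11am,9am,11am) — 8.
Summing: 8 + 8 = 16.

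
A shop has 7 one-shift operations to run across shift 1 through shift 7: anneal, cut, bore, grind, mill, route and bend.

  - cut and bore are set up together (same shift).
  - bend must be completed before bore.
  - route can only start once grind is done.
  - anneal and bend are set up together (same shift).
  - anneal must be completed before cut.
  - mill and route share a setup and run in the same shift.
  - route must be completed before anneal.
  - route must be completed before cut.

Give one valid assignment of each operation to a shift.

route -> shift 2, anneal -> shift 3, grind -> shift 1, cut -> shift 4, bore -> shift 4, mill -> shift 2, bend -> shift 3

Checking: route(shift 2) before anneal(shift 3); anneal(shift 3) before cut(shift 4); bend(shift 3) before bore(shift 4); grind(shift 1) before route(shift 2); route(shift 2) before cut(shift 4); mill = route = shift 2; cut = bore = shift 4; anneal = bend = shift 3.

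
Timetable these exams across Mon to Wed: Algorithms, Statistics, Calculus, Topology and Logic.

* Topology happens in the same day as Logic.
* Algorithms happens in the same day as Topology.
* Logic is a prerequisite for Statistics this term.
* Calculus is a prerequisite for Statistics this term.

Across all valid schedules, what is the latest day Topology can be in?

Tue

Topology must be in the same day as Logic, which can't be after Tue, so Topology is at most Tue.
Topology at Tue is achievable: Calculus -> Mon; Topology -> Tue; Statistics -> Wed; Algorithms -> Tue; Logic -> Tue.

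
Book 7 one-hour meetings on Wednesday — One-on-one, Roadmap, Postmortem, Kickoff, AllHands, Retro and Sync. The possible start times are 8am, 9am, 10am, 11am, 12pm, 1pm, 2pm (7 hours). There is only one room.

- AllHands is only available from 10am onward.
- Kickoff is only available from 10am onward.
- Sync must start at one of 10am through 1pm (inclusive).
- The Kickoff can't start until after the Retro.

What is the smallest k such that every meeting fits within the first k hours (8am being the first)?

7 hours

The precedence chain requires at least 2 distinct hours.
With at most 1 per hour and 7 meetings, at least 7 hours are needed.
Kickoff can't be placed before 10am — that is hour 3 counting from 8am — so the schedule must run through at least 3 hours.
7 works (last occupied hour: 2pm): for example Sync=10am, AllHands=12pm, Postmortem=2pm, Kickoff=11am, Retro=8am, Roadmap=1pm, One-on-one=9am.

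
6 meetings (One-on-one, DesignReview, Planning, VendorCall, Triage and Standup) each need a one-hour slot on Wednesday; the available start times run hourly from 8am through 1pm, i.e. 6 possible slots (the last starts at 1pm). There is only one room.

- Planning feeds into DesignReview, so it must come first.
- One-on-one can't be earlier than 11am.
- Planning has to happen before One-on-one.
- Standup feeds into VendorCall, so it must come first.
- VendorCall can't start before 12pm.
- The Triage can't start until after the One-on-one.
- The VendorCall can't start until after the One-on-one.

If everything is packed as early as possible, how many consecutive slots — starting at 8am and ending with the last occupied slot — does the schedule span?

6

The precedence chain requires at least 3 distinct slots.
With at most 1 per slot and 6 meetings, at least 6 slots are needed.
VendorCall can't be placed before 12pm — that is slot 5 counting from 8am — so the schedule must run through at least 5 slots.
6 works (last occupied slot: 1pm): for example VendorCall=12pm; Standup=10am; One-on-one=11am; DesignReview=9am; Planning=8am; Triage=1pm.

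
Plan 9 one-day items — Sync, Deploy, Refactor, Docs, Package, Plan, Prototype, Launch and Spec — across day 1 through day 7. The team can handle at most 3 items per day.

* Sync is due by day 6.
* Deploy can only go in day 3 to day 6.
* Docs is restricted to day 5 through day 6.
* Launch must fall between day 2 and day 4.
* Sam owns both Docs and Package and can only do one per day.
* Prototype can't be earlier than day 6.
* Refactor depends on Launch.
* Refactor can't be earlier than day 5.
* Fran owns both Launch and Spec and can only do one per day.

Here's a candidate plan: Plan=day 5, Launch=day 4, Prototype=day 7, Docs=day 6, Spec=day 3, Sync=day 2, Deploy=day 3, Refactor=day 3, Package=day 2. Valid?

Prototype can't be earlier than day 6 — holds.
Launch must fall between day 2 and day 4 — holds.
Sam owns both Docs and Package and can only do one per day — holds.
The team can handle at most 3 items per day — holds.
Deploy can only go in day 3 to day 6 — holds.
Docs is restricted to day 5 through day 6 — holds.
Refactor can't be earlier than day 5 — violated.
Refactor depends on Launch — violated.
Fran owns both Launch and Spec and can only do one per day — holds.
Sync is due by day 6 — holds.

No. Refactor can't be earlier than day 5 is not satisfied.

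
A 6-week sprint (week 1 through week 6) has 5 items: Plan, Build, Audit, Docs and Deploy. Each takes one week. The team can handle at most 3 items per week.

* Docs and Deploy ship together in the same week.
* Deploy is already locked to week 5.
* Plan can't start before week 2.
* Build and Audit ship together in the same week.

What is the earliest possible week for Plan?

week 2

Plan is available from week 2.
Plan at week 2 is achievable: Audit in week 1, Build in week 1, Docs in week 5, Deploy in week 5, Plan in week 2.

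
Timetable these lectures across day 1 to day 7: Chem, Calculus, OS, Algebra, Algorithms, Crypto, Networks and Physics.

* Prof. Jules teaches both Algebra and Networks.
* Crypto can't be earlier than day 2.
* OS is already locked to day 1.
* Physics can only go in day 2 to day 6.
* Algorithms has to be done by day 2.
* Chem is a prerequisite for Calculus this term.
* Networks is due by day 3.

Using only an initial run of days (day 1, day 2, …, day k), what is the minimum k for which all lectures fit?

The precedence chain requires at least 2 distinct days.
2 works (last occupied day: day 2): for example Algebra=day 1, Crypto=day 2, Networks=day 2, Algorithms=day 1, Chem=day 1, Physics=day 2, Calculus=day 2, OS=day 1.

2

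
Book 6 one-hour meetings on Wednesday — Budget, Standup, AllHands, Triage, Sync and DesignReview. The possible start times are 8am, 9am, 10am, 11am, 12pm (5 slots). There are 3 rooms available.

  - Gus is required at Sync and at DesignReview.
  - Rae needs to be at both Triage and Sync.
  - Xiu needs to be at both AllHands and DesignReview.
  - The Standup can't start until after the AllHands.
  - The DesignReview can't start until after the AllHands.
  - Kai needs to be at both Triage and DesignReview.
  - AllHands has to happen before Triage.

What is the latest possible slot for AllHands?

10am

Downstream work caps AllHands at 11am.
AllHands at 10am is achievable: Standup -> 11am, AllHands -> 10am, Sync -> 8am, Budget -> 8am, DesignReview -> 12pm, Triage -> 11am.
Nothing later works — the conflict and capacity constraints rule out every slot after 10am.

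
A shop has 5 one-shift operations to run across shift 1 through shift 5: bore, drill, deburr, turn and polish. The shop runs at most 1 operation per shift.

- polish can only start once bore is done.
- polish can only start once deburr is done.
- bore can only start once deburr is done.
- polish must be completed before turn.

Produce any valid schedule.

bore in shift 2; drill in shift 5; polish in shift 3; deburr in shift 1; turn in shift 4

Checking: bore(shift 2) before polish(shift 3); deburr(shift 1) before bore(shift 2); polish(shift 3) before turn(shift 4); deburr(shift 1) before polish(shift 3); max 1 per shift (cap 1).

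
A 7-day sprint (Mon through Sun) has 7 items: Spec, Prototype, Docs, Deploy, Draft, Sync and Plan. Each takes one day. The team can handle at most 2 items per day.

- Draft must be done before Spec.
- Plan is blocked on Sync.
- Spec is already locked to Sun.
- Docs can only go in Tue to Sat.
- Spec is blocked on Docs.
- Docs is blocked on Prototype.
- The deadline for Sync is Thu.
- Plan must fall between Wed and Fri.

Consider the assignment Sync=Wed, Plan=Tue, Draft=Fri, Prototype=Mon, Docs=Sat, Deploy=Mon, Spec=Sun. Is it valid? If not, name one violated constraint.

Invalid. Plan is blocked on Sync.

Spec is already locked to Sun — holds.
Plan is blocked on Sync — violated.
Docs is blocked on Prototype — holds.
The team can handle at most 2 items per day — holds.
Docs can only go in Tue to Sat — holds.
Draft must be done before Spec — holds.
The deadline for Sync is Thu — holds.
Plan must fall between Wed and Fri — violated.
Spec is blocked on Docs — holds.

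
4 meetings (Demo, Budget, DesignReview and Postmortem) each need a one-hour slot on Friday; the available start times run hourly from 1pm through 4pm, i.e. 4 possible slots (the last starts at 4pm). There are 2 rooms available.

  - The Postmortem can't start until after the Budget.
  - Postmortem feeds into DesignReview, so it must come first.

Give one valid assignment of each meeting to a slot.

DesignReview -> 3pm; Demo -> 1pm; Budget -> 1pm; Postmortem -> 2pm

Checking: Budget(1pm) before Postmortem(2pm); Postmortem(2pm) before DesignReview(3pm); max 2 per slot (cap 2).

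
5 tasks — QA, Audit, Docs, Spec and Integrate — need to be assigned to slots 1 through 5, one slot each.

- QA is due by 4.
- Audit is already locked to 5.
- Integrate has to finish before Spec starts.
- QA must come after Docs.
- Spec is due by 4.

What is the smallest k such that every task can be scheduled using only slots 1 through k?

The precedence chain requires at least 2 distinct slots.
Audit can't be placed before 5, so the schedule must run through at least slot 5.
5 works (last occupied slot: 5): for example Audit=5; Docs=1; Spec=2; Integrate=1; QA=2.

5 slots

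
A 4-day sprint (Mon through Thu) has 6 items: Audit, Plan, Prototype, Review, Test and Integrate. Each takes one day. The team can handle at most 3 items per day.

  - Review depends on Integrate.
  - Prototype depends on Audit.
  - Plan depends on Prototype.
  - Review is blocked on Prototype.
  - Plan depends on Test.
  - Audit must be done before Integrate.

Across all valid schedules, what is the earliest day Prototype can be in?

Precedence pushes Prototype to at least Tue; downstream work caps Prototype at Wed.
Prototype at Tue is achievable: Plan=Wed, Audit=Mon, Review=Wed, Test=Mon, Integrate=Tue, Prototype=Tue.

Tue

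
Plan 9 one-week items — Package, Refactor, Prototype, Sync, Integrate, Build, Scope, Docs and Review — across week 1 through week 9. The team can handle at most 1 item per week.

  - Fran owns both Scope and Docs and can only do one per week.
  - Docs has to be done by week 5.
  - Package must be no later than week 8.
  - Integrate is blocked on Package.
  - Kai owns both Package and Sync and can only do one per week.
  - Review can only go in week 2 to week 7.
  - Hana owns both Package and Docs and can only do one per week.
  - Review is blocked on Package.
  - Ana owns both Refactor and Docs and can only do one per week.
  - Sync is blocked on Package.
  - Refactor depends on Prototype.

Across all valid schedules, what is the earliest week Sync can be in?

week 2

Precedence pushes Sync to at least week 2.
Sync at week 2 is achievable: Scope=week 9, Prototype=week 5, Refactor=week 6, Review=week 4, Sync=week 2, Integrate=week 7, Build=week 8, Package=week 1, Docs=week 3.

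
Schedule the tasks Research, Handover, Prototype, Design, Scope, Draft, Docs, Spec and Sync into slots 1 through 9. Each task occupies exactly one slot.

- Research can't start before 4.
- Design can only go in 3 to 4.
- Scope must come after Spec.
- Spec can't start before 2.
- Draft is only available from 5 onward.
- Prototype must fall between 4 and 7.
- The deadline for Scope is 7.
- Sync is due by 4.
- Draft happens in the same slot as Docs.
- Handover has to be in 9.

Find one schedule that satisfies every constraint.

Spec -> 2, Prototype -> 4, Design -> 3, Draft -> 5, Handover -> 9, Scope -> 3, Sync -> 1, Docs -> 5, Research -> 4

Checking: Spec(2) before Scope(3); Draft = Docs = 5; Sync=1 in [1,4]; Draft=5 in [5,9]; Handover=9 in [9,9]; Prototype=4 in [4,7]; Spec=2 in [2,9]; Design=3 in [3,4]; Research=4 in [4,9]; Scope=3 in [1,7].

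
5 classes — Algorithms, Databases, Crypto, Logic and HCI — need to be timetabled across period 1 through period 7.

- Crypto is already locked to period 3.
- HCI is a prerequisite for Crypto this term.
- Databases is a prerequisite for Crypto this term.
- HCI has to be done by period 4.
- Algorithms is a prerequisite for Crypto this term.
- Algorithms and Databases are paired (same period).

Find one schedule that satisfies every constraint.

Crypto -> period 3, Databases -> period 1, Algorithms -> period 1, Logic -> period 1, HCI -> period 1

Checking: HCI(period 1) before Crypto(period 3); Algorithms(period 1) before Crypto(period 3); Databases(period 1) before Crypto(period 3); Algorithms = Databases = period 1; Crypto=period 3 in [period 3,period 3]; HCI=period 1 in [period 1,period 4].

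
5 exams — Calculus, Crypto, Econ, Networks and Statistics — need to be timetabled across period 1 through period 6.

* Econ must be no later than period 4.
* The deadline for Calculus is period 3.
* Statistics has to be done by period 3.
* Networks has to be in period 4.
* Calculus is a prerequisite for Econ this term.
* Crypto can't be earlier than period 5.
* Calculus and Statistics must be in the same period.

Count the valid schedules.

Splitting on Calculus: it can be period 1 (6), period 2 (4), period 3 (2). Listing each branch's schedules as (Crypto, Econ, Networks, Statistics) by period number:
Calculus=period 1: (5,2,4,1) (5,3,4,1) (5,4,4,1) (6,2,4,1) (6,3,4,1) (6,4,4,1) — 6.
Calculus=period 2: (5,3,4,2) (5,4,4,2) (6,3,4,2) (6,4,4,2) — 4.
Calculus=period 3: (5,4,4,3) (6,4,4,3) — 2.
Summing: 6 + 4 + 2 = 12.

12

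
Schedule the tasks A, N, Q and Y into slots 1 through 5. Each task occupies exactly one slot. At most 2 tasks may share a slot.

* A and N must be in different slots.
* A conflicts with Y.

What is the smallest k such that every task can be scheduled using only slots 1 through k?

2

With at most 2 per slot and 4 tasks, at least 2 slots are needed.
2 works (last occupied slot: 2): for example Q in 1; A in 1; Y in 2; N in 2.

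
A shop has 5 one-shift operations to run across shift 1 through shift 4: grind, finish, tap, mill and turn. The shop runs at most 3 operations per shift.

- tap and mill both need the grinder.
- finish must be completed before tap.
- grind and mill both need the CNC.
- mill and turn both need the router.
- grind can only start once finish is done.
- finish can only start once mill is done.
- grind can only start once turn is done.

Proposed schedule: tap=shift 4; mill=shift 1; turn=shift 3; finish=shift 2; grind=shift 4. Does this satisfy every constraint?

tap and mill both need the grinder — holds.
grind and mill both need the CNC — holds.
finish can only start once mill is done — holds.
mill and turn both need the router — holds.
grind can only start once turn is done — holds.
grind can only start once finish is done — holds.
finish must be completed before tap — holds.
The shop runs at most 3 operations per shift — holds.

Valid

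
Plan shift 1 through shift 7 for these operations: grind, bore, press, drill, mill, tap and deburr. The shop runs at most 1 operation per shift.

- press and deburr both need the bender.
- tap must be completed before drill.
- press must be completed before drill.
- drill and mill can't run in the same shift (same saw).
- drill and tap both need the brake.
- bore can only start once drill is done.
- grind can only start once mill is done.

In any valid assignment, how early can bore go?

shift 4

Precedence pushes bore to at least shift 3.
bore at shift 4 is achievable: deburr=shift 7; mill=shift 5; drill=shift 3; tap=shift 2; grind=shift 6; press=shift 1; bore=shift 4.
Nothing earlier works — the conflict and capacity constraints rule out every shift before shift 4.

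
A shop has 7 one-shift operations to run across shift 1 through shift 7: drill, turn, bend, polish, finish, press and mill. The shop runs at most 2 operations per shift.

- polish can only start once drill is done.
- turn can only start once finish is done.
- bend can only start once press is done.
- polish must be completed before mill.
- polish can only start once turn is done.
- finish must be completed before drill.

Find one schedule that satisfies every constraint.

drill=shift 2; polish=shift 3; finish=shift 1; bend=shift 3; press=shift 1; turn=shift 2; mill=shift 4

Checking: drill(shift 2) before polish(shift 3); finish(shift 1) before turn(shift 2); polish(shift 3) before mill(shift 4); finish(shift 1) before drill(shift 2); turn(shift 2) before polish(shift 3); press(shift 1) before bend(shift 3); max 2 per shift (cap 2).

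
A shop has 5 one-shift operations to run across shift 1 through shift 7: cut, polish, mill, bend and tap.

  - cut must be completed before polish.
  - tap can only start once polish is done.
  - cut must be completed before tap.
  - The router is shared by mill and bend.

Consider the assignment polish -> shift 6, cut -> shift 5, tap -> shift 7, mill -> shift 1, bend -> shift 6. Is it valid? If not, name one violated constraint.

Yes, all constraints hold

cut must be completed before tap — holds.
tap can only start once polish is done — holds.
cut must be completed before polish — holds.
The router is shared by mill and bend — holds.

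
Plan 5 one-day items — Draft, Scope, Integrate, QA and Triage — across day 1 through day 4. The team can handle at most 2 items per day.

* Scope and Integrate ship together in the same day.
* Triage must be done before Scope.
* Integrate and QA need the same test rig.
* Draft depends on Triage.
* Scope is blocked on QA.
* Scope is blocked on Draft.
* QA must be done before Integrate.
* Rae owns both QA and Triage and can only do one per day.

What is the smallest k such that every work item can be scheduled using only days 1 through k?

The precedence chain requires at least 3 distinct days.
With at most 2 per day and 5 work items, at least 3 days are needed.
3 works (last occupied day: day 3): for example QA in day 2, Triage in day 1, Integrate in day 3, Scope in day 3, Draft in day 2.

3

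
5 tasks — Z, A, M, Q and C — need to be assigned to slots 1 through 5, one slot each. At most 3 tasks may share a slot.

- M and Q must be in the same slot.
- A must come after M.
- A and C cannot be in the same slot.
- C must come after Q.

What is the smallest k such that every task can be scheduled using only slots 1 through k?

The precedence chain requires at least 2 distinct slots.
With at most 3 per slot and 5 tasks, at least 2 slots are needed.
Could 2 slots be enough, i.e. nothing placed later than 2? No: C must come after Q (at 1 or later) → {2}; A must come after M (at 1 or later) → {2}; C can't share with A (2) → nothing is left.
So 2 slots is not enough.
3 works (last occupied slot: 3): for example A in 2; C in 3; Z in 1; Q in 1; M in 1.

3 slots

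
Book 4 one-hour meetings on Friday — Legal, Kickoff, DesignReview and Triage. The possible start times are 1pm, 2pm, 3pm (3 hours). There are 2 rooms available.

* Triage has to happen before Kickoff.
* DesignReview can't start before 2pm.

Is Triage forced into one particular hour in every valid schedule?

Triage can be 1pm (e.g. Triage -> 1pm; DesignReview -> 2pm; Kickoff -> 2pm; Legal -> 1pm) or 2pm (e.g. Kickoff in 3pm, DesignReview in 2pm, Triage in 2pm, Legal in 1pm).

No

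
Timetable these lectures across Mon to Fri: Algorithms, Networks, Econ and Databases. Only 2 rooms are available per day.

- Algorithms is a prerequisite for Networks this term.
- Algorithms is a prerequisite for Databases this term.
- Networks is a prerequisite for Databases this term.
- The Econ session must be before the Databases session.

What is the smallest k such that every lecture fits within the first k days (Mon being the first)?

3

The precedence chain requires at least 3 distinct days.
With at most 2 per day and 4 lectures, at least 2 days are needed.
3 works (last occupied day: Wed): for example Networks -> Tue; Algorithms -> Mon; Databases -> Wed; Econ -> Mon.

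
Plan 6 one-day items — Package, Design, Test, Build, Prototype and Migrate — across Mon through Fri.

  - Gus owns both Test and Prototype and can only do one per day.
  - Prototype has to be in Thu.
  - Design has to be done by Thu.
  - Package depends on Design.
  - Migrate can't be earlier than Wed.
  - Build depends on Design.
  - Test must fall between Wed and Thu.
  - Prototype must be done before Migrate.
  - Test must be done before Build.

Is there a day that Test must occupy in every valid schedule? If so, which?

Test's window is Wed–Thu.
Prototype is fixed at Thu, and Test can't share a day with Prototype.
So Test must be Wed.

Wed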